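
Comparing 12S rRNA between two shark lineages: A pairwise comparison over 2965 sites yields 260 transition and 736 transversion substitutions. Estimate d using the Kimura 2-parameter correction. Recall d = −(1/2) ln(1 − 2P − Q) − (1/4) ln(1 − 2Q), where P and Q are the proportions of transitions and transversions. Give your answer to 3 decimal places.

P = 260/2965 ≈ 0.08769 and Q = 736/2965 ≈ 0.248229.
Under the Kimura two-parameter model, d = −½ ln(1 − 2P − Q) − ¼ ln(1 − 2Q).
1 − 2P − Q = 0.576391, giving −½ ln(0.576391) = 0.275485.
1 − 2Q = 0.503542, giving −¼ ln(0.503542) = 0.171522.
d = 0.275485 + 0.171522 = 0.447007.

0.447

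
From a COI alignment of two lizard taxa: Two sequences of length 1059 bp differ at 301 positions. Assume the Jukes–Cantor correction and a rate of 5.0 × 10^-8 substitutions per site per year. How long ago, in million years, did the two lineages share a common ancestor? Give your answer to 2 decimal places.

3.57

p = 301/1059 ≈ 0.28423.
d = −(3/4) ln(1 − 4p/3) = −0.75 ln(1 − 0.378973) = −0.75 ln(0.621027)
  = −0.75 × (-0.476381) = 0.357286 substitutions/site.
Under a molecular clock d = 2μt, so t = d/(2μ) = 0.357286 / (2 × 5.0 × 10^-8) = 3.57 million years.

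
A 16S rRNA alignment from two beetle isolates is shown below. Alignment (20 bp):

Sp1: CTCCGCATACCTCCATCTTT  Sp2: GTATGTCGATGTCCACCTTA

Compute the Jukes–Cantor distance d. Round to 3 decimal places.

0.824

The sequences differ at 10 of 20 sites (1, 3, 4, 6, 7, 8, 10, 11, 16, 20), so p = 10/20 = 0.5.
d = −(3/4) ln(1 − 4p/3) = −0.75 ln(1 − 0.666667) = −0.75 ln(0.333333)
  = −0.75 × (-1.098613) = 0.823960 substitutions/site.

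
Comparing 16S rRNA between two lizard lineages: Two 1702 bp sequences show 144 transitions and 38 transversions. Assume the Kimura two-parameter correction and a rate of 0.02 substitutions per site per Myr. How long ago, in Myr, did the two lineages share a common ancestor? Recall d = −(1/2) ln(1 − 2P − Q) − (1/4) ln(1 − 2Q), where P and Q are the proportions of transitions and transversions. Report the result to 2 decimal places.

P = 144/1702 ≈ 0.084606 and Q = 38/1702 ≈ 0.022327.
Under the Kimura two-parameter model, d = −½ ln(1 − 2P − Q) − ¼ ln(1 − 2Q).
1 − 2P − Q = 0.808461, giving −½ ln(0.808461) = 0.106311.
1 − 2Q = 0.955346, giving −¼ ln(0.955346) = 0.011420.
d = 0.106311 + 0.011420 = 0.117731.
Under a molecular clock d = 2μt, so t = d/(2μ) = 0.117731 / (2 × 0.02) = 2.94 Myr.

2.94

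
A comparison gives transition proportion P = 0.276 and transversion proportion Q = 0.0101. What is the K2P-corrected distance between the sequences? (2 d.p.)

Under the Kimura two-parameter model, d = −½ ln(1 − 2P − Q) − ¼ ln(1 − 2Q).
1 − 2P − Q = 0.4379, giving −½ ln(0.4379) = 0.412882.
1 − 2Q = 0.9798, giving −¼ ln(0.9798) = 0.005102.
d = 0.412882 + 0.005102 = 0.417984.

0.42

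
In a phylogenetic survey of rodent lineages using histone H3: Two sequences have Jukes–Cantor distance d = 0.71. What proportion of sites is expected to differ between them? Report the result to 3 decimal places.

0.459

p = (3/4)(1 − e^(−4d/3)) = 0.75 × (1 − e^(-0.946667)) = 0.75 × (1 − 0.388032) = 0.458976.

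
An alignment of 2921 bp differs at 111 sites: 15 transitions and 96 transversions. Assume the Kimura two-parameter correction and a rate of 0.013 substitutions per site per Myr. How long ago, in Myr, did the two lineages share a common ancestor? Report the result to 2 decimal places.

P = 15/2921 ≈ 0.005135 and Q = 96/2921 ≈ 0.032865.
Under the Kimura two-parameter model, d = −½ ln(1 − 2P − Q) − ¼ ln(1 − 2Q).
1 − 2P − Q = 0.956865, giving −½ ln(0.956865) = 0.022046.
1 − 2Q = 0.93427, giving −¼ ln(0.93427) = 0.016997.
d = 0.022046 + 0.016997 = 0.039043.
Under a molecular clock d = 2μt, so t = d/(2μ) = 0.039043 / (2 × 0.013) = 1.50 Myr.

1.50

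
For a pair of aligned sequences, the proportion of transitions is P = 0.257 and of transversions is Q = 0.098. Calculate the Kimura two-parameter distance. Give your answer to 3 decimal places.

Under the Kimura two-parameter model, d = −½ ln(1 − 2P − Q) − ¼ ln(1 − 2Q).
1 − 2P − Q = 0.388, giving −½ ln(0.388) = 0.473375.
1 − 2Q = 0.804, giving −¼ ln(0.804) = 0.054539.
d = 0.473375 + 0.054539 = 0.527914.

0.528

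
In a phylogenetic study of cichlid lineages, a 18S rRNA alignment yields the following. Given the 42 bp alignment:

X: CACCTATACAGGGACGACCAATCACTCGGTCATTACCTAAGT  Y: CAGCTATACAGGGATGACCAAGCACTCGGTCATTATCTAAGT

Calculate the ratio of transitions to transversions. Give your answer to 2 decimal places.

Transitions are A↔G and C↔T; transversions are all other mismatches.
Transitions: 2. Transversions: 2.
R = 2/2 = 1.00.

1.00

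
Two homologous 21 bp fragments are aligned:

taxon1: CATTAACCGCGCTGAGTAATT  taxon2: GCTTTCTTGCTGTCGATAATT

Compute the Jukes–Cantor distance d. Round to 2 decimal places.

0.90

The sequences differ at 11 of 21 sites, so p = 11/21 ≈ 0.52381.
d = −(3/4) ln(1 − 4p/3) = −0.75 ln(1 − 0.698413) = −0.75 ln(0.301587)
  = −0.75 × (-1.198697) = 0.899023 substitutions/site.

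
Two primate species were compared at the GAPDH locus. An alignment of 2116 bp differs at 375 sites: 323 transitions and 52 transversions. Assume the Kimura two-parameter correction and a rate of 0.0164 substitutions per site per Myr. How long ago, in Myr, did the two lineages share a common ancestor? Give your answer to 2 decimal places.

6.49

P = 323/2116 ≈ 0.152647 and Q = 52/2116 ≈ 0.024575.
Under the Kimura two-parameter model, d = −½ ln(1 − 2P − Q) − ¼ ln(1 − 2Q).
1 − 2P − Q = 0.670131, giving −½ ln(0.670131) = 0.200141.
1 − 2Q = 0.95085, giving −¼ ln(0.95085) = 0.012600.
d = 0.200141 + 0.012600 = 0.212741.
Under a molecular clock d = 2μt, so t = d/(2μ) = 0.212741 / (2 × 0.0164) = 6.49 Myr.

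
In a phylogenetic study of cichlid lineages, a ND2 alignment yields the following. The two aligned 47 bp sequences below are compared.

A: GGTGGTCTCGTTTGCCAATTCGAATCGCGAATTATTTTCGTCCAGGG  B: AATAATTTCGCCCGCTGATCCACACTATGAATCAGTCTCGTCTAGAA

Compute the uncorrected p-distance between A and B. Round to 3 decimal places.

The sequences differ at 23 of 47 positions.
p = 23/47 = 0.489361… ≈ 0.489 (to 3 d.p.).

0.489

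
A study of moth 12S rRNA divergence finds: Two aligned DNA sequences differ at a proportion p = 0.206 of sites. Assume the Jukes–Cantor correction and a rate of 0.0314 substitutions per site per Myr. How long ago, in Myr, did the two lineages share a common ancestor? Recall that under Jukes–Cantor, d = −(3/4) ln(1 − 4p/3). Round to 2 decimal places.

3.84

d = −(3/4) ln(1 − 4p/3) = −0.75 ln(1 − 0.274667) = −0.75 ln(0.725333)
  = −0.75 × (-0.321124) = 0.240843 substitutions/site.
Under a molecular clock d = 2μt, so t = d/(2μ) = 0.240843 / (2 × 0.0314) = 3.84 Myr.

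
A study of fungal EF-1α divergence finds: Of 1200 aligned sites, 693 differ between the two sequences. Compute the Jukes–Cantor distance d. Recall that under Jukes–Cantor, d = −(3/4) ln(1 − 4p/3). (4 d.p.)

1.1023

p = 693/1200 = 0.5775.
d = −(3/4) ln(1 − 4p/3) = −0.75 ln(1 − 0.77) = −0.75 ln(0.23)
  = −0.75 × (-1.469676) = 1.102257 substitutions/site.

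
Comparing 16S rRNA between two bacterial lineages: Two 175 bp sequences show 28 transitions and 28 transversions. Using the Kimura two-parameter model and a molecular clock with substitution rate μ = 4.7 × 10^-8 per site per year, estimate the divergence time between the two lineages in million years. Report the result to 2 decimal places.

P = 28/175 = 0.16 and Q = 28/175 = 0.16.
Under the Kimura two-parameter model, d = −½ ln(1 − 2P − Q) − ¼ ln(1 − 2Q).
1 − 2P − Q = 0.52, giving −½ ln(0.52) = 0.326963.
1 − 2Q = 0.68, giving −¼ ln(0.68) = 0.096416.
d = 0.326963 + 0.096416 = 0.423379.
Under a molecular clock d = 2μt, so t = d/(2μ) = 0.423379 / (2 × 4.7 × 10^-8) = 4.50 million years.

4.50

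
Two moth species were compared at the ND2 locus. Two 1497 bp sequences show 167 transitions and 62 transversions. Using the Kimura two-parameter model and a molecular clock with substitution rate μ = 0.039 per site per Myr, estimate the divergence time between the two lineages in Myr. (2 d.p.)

2.25

P = 167/1497 ≈ 0.111556 and Q = 62/1497 ≈ 0.041416.
Under the Kimura two-parameter model, d = −½ ln(1 − 2P − Q) − ¼ ln(1 − 2Q).
1 − 2P − Q = 0.735472, giving −½ ln(0.735472) = 0.153621.
1 − 2Q = 0.917168, giving −¼ ln(0.917168) = 0.021616.
d = 0.153621 + 0.021616 = 0.175237.
Under a molecular clock d = 2μt, so t = d/(2μ) = 0.175237 / (2 × 0.039) = 2.25 Myr.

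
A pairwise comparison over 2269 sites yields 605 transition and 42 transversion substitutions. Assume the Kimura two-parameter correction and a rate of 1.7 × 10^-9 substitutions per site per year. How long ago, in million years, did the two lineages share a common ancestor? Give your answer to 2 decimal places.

P = 605/2269 ≈ 0.266637 and Q = 42/2269 ≈ 0.01851.
Under the Kimura two-parameter model, d = −½ ln(1 − 2P − Q) − ¼ ln(1 − 2Q).
1 − 2P − Q = 0.448216, giving −½ ln(0.448216) = 0.401240.
1 − 2Q = 0.96298, giving −¼ ln(0.96298) = 0.009431.
d = 0.401240 + 0.009431 = 0.410671.
Under a molecular clock d = 2μt, so t = d/(2μ) = 0.410671 / (2 × 1.7 × 10^-9) = 120.79 million years.

120.79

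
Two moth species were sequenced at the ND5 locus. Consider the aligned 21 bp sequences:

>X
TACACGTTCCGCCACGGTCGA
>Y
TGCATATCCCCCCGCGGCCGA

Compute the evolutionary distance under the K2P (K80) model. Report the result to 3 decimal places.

0.508

Of 21 sites, 6 differences are transitions and 1 are transversions, so P = 6/21 ≈ 0.285714 and Q = 1/21 ≈ 0.047619.
Under the Kimura two-parameter model, d = −½ ln(1 − 2P − Q) − ¼ ln(1 − 2Q).
1 − 2P − Q = 0.380953, giving −½ ln(0.380953) = 0.482540.
1 − 2Q = 0.904762, giving −¼ ln(0.904762) = 0.025021.
d = 0.482540 + 0.025021 = 0.507561.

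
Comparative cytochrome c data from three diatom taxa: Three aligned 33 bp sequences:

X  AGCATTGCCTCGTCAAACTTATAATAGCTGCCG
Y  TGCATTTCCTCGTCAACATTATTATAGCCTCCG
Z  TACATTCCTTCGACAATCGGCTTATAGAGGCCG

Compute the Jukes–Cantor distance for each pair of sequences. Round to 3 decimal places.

d(X,Y) = 0.249, d(X,Z) = 0.497, d(Y,Z) = 0.497

X–Y: 7/33 sites differ → p ≈ 0.212121, d = −0.75 ln(1 − 0.282828) = 0.249330 ≈ 0.249.
X–Z: 12/33 sites differ → p ≈ 0.363636, d = −0.75 ln(1 − 0.484848) = 0.497470 ≈ 0.497.
Y–Z: 12/33 sites differ → p ≈ 0.363636, d = −0.75 ln(1 − 0.484848) = 0.497470 ≈ 0.497.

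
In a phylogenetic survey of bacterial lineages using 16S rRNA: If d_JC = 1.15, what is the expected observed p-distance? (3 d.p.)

0.588

p = (3/4)(1 − e^(−4d/3)) = 0.75 × (1 − e^(-1.533333)) = 0.75 × (1 − 0.215815) = 0.588139.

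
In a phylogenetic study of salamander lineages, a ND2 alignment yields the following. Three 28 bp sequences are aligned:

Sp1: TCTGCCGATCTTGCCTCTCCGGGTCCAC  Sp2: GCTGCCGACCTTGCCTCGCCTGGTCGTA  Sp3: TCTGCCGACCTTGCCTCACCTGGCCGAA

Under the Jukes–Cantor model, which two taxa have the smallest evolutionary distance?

Sp1–Sp2: 7/28 differ, p = 0.250, d = 0.304.
Sp1–Sp3: 6/28 differ, p = 0.214, d = 0.252.
Sp2–Sp3: 4/28 differ, p = 0.143, d = 0.158.
The smallest distance is between Sp2 and Sp3.

Sp2 and Sp3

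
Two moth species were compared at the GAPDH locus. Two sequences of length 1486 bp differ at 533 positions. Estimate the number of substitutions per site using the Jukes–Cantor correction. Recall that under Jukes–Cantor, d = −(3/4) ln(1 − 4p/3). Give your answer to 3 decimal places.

p = 533/1486 ≈ 0.358681.
d = −(3/4) ln(1 − 4p/3) = −0.75 ln(1 − 0.478241) = −0.75 ln(0.521759)
  = −0.75 × (-0.650549) = 0.487912 substitutions/site.

0.488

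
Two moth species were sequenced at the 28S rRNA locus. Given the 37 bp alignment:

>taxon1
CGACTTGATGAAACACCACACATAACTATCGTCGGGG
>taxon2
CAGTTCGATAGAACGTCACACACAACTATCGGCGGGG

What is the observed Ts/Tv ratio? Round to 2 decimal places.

9.00

Transitions are A↔G and C↔T; transversions are all other mismatches.
Transitions: 9. Transversions: 1.
R = 9/1 = 9.00.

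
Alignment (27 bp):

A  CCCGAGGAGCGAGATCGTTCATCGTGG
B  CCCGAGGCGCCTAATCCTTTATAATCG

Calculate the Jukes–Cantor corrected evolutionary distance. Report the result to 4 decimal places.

The sequences differ at 9 of 27 sites (8, 11, 12, 13, 17, 20, 23, 24, 26), so p = 9/27 ≈ 0.333333.
d = −(3/4) ln(1 − 4p/3) = −0.75 ln(1 − 0.444444) = −0.75 ln(0.555556)
  = −0.75 × (-0.587786) = 0.440840 substitutions/site.

0.4408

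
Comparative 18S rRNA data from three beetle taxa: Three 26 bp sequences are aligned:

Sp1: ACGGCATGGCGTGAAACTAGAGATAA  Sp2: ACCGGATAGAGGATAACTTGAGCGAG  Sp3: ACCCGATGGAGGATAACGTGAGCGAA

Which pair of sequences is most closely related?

Sp1–Sp2: 11/26 differ, p = 0.423, d = 0.623.
Sp1–Sp3: 11/26 differ, p = 0.423, d = 0.623.
Sp2–Sp3: 4/26 differ, p = 0.154, d = 0.172.
The smallest distance is between Sp2 and Sp3.

Sp2 and Sp3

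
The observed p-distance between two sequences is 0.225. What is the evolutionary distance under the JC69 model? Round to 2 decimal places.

d = −(3/4) ln(1 − 4p/3) = −0.75 ln(1 − 0.3) = −0.75 ln(0.7)
  = −0.75 × (-0.356675) = 0.267506 substitutions/site.

0.27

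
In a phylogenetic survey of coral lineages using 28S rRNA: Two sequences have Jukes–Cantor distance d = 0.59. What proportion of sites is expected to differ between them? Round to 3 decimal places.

0.408

p = (3/4)(1 − e^(−4d/3)) = 0.75 × (1 − e^(-0.786667)) = 0.75 × (1 − 0.455360) = 0.408480.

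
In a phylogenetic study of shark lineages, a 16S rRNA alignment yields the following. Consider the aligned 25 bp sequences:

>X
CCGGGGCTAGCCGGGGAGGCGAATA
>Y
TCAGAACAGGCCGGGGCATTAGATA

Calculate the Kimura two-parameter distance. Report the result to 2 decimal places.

Of 25 sites, 9 differences are transitions and 3 are transversions, so P = 9/25 = 0.36 and Q = 3/25 = 0.12.
Under the Kimura two-parameter model, d = −½ ln(1 − 2P − Q) − ¼ ln(1 − 2Q).
1 − 2P − Q = 0.16, giving −½ ln(0.16) = 0.916291.
1 − 2Q = 0.76, giving −¼ ln(0.76) = 0.068609.
d = 0.916291 + 0.068609 = 0.984900.

0.98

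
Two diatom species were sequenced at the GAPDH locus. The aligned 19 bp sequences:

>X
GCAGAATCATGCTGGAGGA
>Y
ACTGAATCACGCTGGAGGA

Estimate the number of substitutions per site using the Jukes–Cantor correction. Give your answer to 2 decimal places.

0.18

The sequences differ at 3 of 19 sites (1, 3, 10), so p = 3/19 ≈ 0.157895.
d = −(3/4) ln(1 − 4p/3) = −0.75 ln(1 − 0.210527) = −0.75 ln(0.789473)
  = −0.75 × (-0.236390) = 0.177293 substitutions/site.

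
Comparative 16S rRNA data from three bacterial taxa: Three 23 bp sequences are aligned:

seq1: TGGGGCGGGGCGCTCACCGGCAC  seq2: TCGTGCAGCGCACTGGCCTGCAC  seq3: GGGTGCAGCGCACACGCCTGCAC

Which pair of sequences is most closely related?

seq2 and seq3

seq1–seq2: 8/23 differ, p = 0.348, d = 0.467.
seq1–seq3: 8/23 differ, p = 0.348, d = 0.467.
seq2–seq3: 4/23 differ, p = 0.174, d = 0.198.
The smallest distance is between seq2 and seq3.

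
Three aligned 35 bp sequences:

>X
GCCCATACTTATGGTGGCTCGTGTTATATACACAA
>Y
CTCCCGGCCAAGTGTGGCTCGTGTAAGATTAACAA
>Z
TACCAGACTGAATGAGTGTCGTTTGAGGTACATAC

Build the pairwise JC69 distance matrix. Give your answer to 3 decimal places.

d(X,Y) = 0.513, d(X,Z) = 0.635, d(Y,Z) = 0.782

X–Y: 13/35 sites differ → p ≈ 0.371429, d = −0.75 ln(1 − 0.495239) = 0.512753 ≈ 0.513.
X–Z: 15/35 sites differ → p ≈ 0.428571, d = −0.75 ln(1 − 0.571428) = 0.635472 ≈ 0.635.
Y–Z: 17/35 sites differ → p ≈ 0.485714, d = −0.75 ln(1 − 0.647619) = 0.782282 ≈ 0.782.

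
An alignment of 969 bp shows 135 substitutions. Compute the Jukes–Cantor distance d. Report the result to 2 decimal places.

0.15

p = 135/969 ≈ 0.139319.
d = −(3/4) ln(1 − 4p/3) = −0.75 ln(1 − 0.185759) = −0.75 ln(0.814241)
  = −0.75 × (-0.205499) = 0.154124 substitutions/site.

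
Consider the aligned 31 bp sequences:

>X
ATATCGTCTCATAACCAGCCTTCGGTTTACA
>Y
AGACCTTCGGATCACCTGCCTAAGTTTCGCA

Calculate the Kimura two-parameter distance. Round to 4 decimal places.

0.5480

Of 31 sites, 3 differences are transitions and 9 are transversions, so P = 3/31 ≈ 0.096774 and Q = 9/31 ≈ 0.290323.
Under the Kimura two-parameter model, d = −½ ln(1 − 2P − Q) − ¼ ln(1 − 2Q).
1 − 2P − Q = 0.516129, giving −½ ln(0.516129) = 0.330699.
1 − 2Q = 0.419354, giving −¼ ln(0.419354) = 0.217260.
d = 0.330699 + 0.217260 = 0.547959.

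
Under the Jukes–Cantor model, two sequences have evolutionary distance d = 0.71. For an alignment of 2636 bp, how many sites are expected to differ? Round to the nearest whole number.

1210

Invert JC69: p = (3/4)(1 − e^(−4d/3)) = 0.75 × (1 − e^(-0.946667)) = 0.75 × (1 − 0.388032) = 0.458976.
Expected differing sites = pL ≈ 0.458976 × 2636 = 1209.860736 ≈ 1210.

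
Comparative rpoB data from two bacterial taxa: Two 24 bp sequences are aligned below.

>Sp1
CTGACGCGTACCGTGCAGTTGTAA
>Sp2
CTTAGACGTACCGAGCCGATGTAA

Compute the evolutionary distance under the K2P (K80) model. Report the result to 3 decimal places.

Of 24 sites, 1 differences are transitions and 5 are transversions, so P = 1/24 ≈ 0.041667 and Q = 5/24 ≈ 0.208333.
Under the Kimura two-parameter model, d = −½ ln(1 − 2P − Q) − ¼ ln(1 − 2Q).
1 − 2P − Q = 0.708333, giving −½ ln(0.708333) = 0.172420.
1 − 2Q = 0.583334, giving −¼ ln(0.583334) = 0.134749.
d = 0.172420 + 0.134749 = 0.307169.

0.307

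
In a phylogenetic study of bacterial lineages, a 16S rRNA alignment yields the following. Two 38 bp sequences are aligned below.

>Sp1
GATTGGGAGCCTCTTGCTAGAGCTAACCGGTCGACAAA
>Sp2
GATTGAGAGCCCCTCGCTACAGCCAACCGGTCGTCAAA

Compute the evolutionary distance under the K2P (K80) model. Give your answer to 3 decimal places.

Of 38 sites, 4 differences are transitions and 2 are transversions, so P = 4/38 ≈ 0.105263 and Q = 2/38 ≈ 0.052632.
Under the Kimura two-parameter model, d = −½ ln(1 − 2P − Q) − ¼ ln(1 − 2Q).
1 − 2P − Q = 0.736842, giving −½ ln(0.736842) = 0.152691.
1 − 2Q = 0.894736, giving −¼ ln(0.894736) = 0.027807.
d = 0.152691 + 0.027807 = 0.180498.

0.180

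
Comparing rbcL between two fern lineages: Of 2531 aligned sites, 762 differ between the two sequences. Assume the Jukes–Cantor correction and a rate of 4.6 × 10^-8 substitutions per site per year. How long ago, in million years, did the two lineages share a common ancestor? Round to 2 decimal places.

4.18

p = 762/2531 ≈ 0.301067.
d = −(3/4) ln(1 − 4p/3) = −0.75 ln(1 − 0.401423) = −0.75 ln(0.598577)
  = −0.75 × (-0.513200) = 0.384900 substitutions/site.
Under a molecular clock d = 2μt, so t = d/(2μ) = 0.384900 / (2 × 4.6 × 10^-8) = 4.18 million years.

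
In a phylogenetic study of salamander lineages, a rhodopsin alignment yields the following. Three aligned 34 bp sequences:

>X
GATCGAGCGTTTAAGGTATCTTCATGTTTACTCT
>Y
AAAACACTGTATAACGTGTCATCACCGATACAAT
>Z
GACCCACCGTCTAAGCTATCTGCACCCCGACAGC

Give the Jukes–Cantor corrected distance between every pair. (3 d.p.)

X–Y: 16/34 sites differ → p ≈ 0.470588, d = −0.75 ln(1 − 0.627451) = 0.740540 ≈ 0.741.
X–Z: 14/34 sites differ → p ≈ 0.411765, d = −0.75 ln(1 − 0.54902) = 0.597249 ≈ 0.597.
Y–Z: 15/34 sites differ → p ≈ 0.441176, d = −0.75 ln(1 − 0.588235) = 0.665477 ≈ 0.665.

d(X,Y) = 0.741, d(X,Z) = 0.597, d(Y,Z) = 0.665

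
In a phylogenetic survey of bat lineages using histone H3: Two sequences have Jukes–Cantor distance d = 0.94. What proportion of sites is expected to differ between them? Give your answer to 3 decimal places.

0.536

p = (3/4)(1 − e^(−4d/3)) = 0.75 × (1 − e^(-1.253333)) = 0.75 × (1 − 0.285551) = 0.535837.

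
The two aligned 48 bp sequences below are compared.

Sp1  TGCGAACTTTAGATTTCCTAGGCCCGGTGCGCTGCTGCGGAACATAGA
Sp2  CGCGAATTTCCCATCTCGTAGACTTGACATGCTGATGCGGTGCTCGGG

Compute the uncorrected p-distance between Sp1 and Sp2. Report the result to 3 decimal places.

0.438

The sequences differ at 21 of 48 positions.
p = 21/48 = 0.4375 ≈ 0.438 (to 3 d.p.).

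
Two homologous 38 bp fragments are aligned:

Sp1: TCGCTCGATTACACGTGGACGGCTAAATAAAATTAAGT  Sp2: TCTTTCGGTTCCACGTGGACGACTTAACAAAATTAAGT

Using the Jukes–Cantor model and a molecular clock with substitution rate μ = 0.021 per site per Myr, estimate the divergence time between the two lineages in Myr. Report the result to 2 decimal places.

5.03

The sequences differ at 7 of 38 sites (3, 4, 8, 11, 22, 25, 28), so p = 7/38 ≈ 0.184211.
d = −(3/4) ln(1 − 4p/3) = −0.75 ln(1 − 0.245615) = −0.75 ln(0.754385)
  = −0.75 × (-0.281852) = 0.211389 substitutions/site.
Under a molecular clock d = 2μt, so t = d/(2μ) = 0.211389 / (2 × 0.021) = 5.03 Myr.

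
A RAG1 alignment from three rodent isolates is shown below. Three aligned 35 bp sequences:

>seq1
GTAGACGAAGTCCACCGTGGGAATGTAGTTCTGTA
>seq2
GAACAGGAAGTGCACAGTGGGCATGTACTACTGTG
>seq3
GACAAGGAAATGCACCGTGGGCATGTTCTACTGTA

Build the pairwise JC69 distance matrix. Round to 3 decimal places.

d(seq1,seq2) = 0.315, d(seq1,seq3) = 0.360, d(seq2,seq3) = 0.195

seq1–seq2: 9/35 sites differ → p ≈ 0.257143, d = −0.75 ln(1 − 0.342857) = 0.314890 ≈ 0.315.
seq1–seq3: 10/35 sites differ → p ≈ 0.285714, d = −0.75 ln(1 − 0.380952) = 0.359679 ≈ 0.360.
seq2–seq3: 6/35 sites differ → p ≈ 0.171429, d = −0.75 ln(1 − 0.228572) = 0.194634 ≈ 0.195.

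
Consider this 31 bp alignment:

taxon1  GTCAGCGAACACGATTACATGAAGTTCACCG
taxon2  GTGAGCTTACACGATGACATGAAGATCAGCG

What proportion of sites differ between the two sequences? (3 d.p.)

The sequences differ at 6 of 31 positions (sites 3, 7, 8, 16, 25, 29).
p = 6/31 = 0.193548… ≈ 0.194 (to 3 d.p.).

0.194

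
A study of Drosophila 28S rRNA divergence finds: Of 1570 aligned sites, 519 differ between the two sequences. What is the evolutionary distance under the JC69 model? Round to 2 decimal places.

0.44

p = 519/1570 ≈ 0.330573.
d = −(3/4) ln(1 − 4p/3) = −0.75 ln(1 − 0.440764) = −0.75 ln(0.559236)
  = −0.75 × (-0.581184) = 0.435888 substitutions/site.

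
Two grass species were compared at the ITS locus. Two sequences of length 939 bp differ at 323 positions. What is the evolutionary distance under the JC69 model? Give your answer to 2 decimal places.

p = 323/939 ≈ 0.343983.
d = −(3/4) ln(1 − 4p/3) = −0.75 ln(1 − 0.458644) = −0.75 ln(0.541356)
  = −0.75 × (-0.613678) = 0.460259 substitutions/site.

0.46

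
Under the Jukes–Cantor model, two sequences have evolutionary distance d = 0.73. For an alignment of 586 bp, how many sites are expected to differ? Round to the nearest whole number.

Invert JC69: p = (3/4)(1 − e^(−4d/3)) = 0.75 × (1 − e^(-0.973333)) = 0.75 × (1 − 0.377822) = 0.466634.
Expected differing sites = pL ≈ 0.466634 × 586 = 273.447524 ≈ 273.

273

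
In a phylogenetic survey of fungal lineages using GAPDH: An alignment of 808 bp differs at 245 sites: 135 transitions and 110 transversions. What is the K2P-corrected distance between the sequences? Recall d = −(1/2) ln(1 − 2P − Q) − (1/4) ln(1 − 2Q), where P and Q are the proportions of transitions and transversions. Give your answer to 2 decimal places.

0.40

P = 135/808 ≈ 0.167079 and Q = 110/808 ≈ 0.136139.
Under the Kimura two-parameter model, d = −½ ln(1 − 2P − Q) − ¼ ln(1 − 2Q).
1 − 2P − Q = 0.529703, giving −½ ln(0.529703) = 0.317719.
1 − 2Q = 0.727722, giving −¼ ln(0.727722) = 0.079459.
d = 0.317719 + 0.079459 = 0.397178.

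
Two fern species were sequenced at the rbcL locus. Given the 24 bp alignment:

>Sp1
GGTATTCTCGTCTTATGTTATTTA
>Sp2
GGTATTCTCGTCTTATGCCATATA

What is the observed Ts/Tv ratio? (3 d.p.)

2.000

Transitions are A↔G and C↔T; transversions are all other mismatches.
Transitions: 2. Transversions: 1.
R = 2/1 = 2.000.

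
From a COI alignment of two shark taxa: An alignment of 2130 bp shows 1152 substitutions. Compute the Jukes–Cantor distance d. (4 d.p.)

p = 1152/2130 ≈ 0.540845.
d = −(3/4) ln(1 − 4p/3) = −0.75 ln(1 − 0.721127) = −0.75 ln(0.278873)
  = −0.75 × (-1.276999) = 0.957749 substitutions/site.

0.9577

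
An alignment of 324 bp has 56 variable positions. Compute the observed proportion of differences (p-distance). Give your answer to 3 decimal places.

p = 56/324 = 0.172839… ≈ 0.173 (to 3 d.p.).

0.173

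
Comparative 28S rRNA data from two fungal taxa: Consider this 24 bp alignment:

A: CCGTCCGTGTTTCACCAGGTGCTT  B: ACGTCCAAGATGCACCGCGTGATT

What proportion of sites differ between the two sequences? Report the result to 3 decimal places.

0.333

The sequences differ at 8 of 24 positions (sites 1, 7, 8, 10, 12, 17, 18, 22).
p = 8/24 = 0.333333… ≈ 0.333 (to 3 d.p.).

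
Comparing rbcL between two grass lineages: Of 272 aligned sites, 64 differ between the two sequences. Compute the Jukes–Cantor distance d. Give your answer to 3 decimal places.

0.282

p = 64/272 ≈ 0.235294.
d = −(3/4) ln(1 − 4p/3) = −0.75 ln(1 − 0.313725) = −0.75 ln(0.686275)
  = −0.75 × (-0.376477) = 0.282358 substitutions/site.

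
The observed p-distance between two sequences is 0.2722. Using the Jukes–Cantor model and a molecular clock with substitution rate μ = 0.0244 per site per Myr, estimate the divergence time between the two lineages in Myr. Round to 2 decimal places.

d = −(3/4) ln(1 − 4p/3) = −0.75 ln(1 − 0.362933) = −0.75 ln(0.637067)
  = −0.75 × (-0.450880) = 0.338160 substitutions/site.
Under a molecular clock d = 2μt, so t = d/(2μ) = 0.338160 / (2 × 0.0244) = 6.93 Myr.

6.93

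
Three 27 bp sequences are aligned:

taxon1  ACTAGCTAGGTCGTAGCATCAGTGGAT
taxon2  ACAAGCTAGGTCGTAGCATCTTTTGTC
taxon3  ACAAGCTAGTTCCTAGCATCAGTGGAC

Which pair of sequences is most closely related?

taxon1 and taxon3

taxon1–taxon2: 6/27 differ, p = 0.222, d = 0.264.
taxon1–taxon3: 4/27 differ, p = 0.148, d = 0.165.
taxon2–taxon3: 6/27 differ, p = 0.222, d = 0.264.
The smallest distance is between taxon1 and taxon3.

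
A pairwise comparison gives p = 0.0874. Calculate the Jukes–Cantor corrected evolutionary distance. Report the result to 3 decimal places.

d = −(3/4) ln(1 − 4p/3) = −0.75 ln(1 − 0.116533) = −0.75 ln(0.883467)
  = −0.75 × (-0.123901) = 0.092926 substitutions/site.

0.093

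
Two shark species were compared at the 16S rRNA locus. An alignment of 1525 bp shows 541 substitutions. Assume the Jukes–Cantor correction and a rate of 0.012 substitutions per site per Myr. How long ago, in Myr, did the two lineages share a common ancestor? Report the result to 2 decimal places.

p = 541/1525 ≈ 0.354754.
d = −(3/4) ln(1 − 4p/3) = −0.75 ln(1 − 0.473005) = −0.75 ln(0.526995)
  = −0.75 × (-0.640564) = 0.480423 substitutions/site.
Under a molecular clock d = 2μt, so t = d/(2μ) = 0.480423 / (2 × 0.012) = 20.02 Myr.

20.02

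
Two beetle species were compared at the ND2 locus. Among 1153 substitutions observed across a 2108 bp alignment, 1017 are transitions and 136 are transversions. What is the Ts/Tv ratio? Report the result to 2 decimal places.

7.48

R = 1017/136 = 7.477941… ≈ 7.48 (to 2 d.p.).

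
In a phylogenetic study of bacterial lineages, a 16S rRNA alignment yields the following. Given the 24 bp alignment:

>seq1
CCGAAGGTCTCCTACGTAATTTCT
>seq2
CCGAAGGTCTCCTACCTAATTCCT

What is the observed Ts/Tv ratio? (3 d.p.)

1.000

Transitions are A↔G and C↔T; transversions are all other mismatches.
Transitions: 1. Transversions: 1.
R = 1/1 = 1.000.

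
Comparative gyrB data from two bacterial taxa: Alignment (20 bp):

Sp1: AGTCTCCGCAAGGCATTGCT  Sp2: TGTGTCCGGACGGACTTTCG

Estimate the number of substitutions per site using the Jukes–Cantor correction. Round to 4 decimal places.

The sequences differ at 8 of 20 sites (1, 4, 9, 11, 14, 15, 18, 20), so p = 8/20 = 0.4.
d = −(3/4) ln(1 − 4p/3) = −0.75 ln(1 − 0.533333) = −0.75 ln(0.466667)
  = −0.75 × (-0.762139) = 0.571604 substitutions/site.

0.5716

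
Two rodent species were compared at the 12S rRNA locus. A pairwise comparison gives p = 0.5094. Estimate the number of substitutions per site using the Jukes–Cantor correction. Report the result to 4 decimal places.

d = −(3/4) ln(1 − 4p/3) = −0.75 ln(1 − 0.6792) = −0.75 ln(0.3208)
  = −0.75 × (-1.136937) = 0.852703 substitutions/site.

0.8527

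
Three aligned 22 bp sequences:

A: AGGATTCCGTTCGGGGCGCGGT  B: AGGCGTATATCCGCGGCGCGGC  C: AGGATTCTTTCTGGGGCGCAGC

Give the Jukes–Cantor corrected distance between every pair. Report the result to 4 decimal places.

d(A,B) = 0.4975, d(A,C) = 0.3390, d(B,C) = 0.4141

A–B: 8/22 sites differ → p ≈ 0.363636, d = −0.75 ln(1 − 0.484848) = 0.497470 ≈ 0.4975.
A–C: 6/22 sites differ → p ≈ 0.272727, d = −0.75 ln(1 − 0.363636) = 0.338988 ≈ 0.3390.
B–C: 7/22 sites differ → p ≈ 0.318182, d = −0.75 ln(1 − 0.424243) = 0.414052 ≈ 0.4141.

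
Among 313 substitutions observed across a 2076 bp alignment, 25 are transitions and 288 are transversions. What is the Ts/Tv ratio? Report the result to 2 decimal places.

R = 25/288 = 0.086805… ≈ 0.09 (to 2 d.p.).

0.09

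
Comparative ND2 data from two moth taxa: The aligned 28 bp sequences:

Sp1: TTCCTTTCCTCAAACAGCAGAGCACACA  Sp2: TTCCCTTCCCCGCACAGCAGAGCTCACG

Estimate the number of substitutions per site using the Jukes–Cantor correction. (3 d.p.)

0.252

The sequences differ at 6 of 28 sites (5, 10, 12, 13, 24, 28), so p = 6/28 ≈ 0.214286.
d = −(3/4) ln(1 − 4p/3) = −0.75 ln(1 − 0.285715) = −0.75 ln(0.714285)
  = −0.75 × (-0.336473) = 0.252355 substitutions/site.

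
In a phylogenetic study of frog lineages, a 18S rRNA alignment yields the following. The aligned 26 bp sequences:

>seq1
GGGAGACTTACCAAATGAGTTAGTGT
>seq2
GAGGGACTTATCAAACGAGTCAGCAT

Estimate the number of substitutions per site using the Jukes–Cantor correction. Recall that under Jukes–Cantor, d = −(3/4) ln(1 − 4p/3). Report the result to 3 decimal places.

0.334

The sequences differ at 7 of 26 sites (2, 4, 11, 16, 21, 24, 25), so p = 7/26 ≈ 0.269231.
d = −(3/4) ln(1 − 4p/3) = −0.75 ln(1 − 0.358975) = −0.75 ln(0.641025)
  = −0.75 × (-0.444687) = 0.333515 substitutions/site.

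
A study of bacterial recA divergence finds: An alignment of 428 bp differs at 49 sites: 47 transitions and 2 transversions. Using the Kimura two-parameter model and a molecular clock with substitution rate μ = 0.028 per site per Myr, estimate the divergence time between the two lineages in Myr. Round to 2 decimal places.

2.31

P = 47/428 ≈ 0.109813 and Q = 2/428 ≈ 0.004673.
Under the Kimura two-parameter model, d = −½ ln(1 − 2P − Q) − ¼ ln(1 − 2Q).
1 − 2P − Q = 0.775701, giving −½ ln(0.775701) = 0.126994.
1 − 2Q = 0.990654, giving −¼ ln(0.990654) = 0.002347.
d = 0.126994 + 0.002347 = 0.129341.
Under a molecular clock d = 2μt, so t = d/(2μ) = 0.129341 / (2 × 0.028) = 2.31 Myr.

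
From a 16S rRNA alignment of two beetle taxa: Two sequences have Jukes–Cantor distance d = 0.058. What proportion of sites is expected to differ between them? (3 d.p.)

0.056

p = (3/4)(1 − e^(−4d/3)) = 0.75 × (1 − e^(-0.077333)) = 0.75 × (1 − 0.925582) = 0.055814.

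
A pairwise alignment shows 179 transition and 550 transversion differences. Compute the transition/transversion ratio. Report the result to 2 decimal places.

0.33

R = 179/550 = 0.325454… ≈ 0.33 (to 2 d.p.).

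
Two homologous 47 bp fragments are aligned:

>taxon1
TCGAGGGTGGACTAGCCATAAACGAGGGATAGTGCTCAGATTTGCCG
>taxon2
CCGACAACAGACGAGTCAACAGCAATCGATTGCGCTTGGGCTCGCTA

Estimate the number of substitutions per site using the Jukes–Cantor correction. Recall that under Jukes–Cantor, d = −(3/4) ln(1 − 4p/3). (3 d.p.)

The sequences differ at 23 of 47 sites, so p = 23/47 ≈ 0.489362.
d = −(3/4) ln(1 − 4p/3) = −0.75 ln(1 − 0.652483) = −0.75 ln(0.347517)
  = −0.75 × (-1.056942) = 0.792707 substitutions/site.

0.793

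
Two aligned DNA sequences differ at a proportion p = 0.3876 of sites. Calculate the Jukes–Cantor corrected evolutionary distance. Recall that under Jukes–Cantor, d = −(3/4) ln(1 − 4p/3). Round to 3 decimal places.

d = −(3/4) ln(1 − 4p/3) = −0.75 ln(1 − 0.5168) = −0.75 ln(0.4832)
  = −0.75 × (-0.727325) = 0.545494 substitutions/site.

0.545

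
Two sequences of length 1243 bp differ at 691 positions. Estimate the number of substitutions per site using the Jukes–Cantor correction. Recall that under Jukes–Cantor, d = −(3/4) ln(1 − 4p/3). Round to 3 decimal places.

1.014

p = 691/1243 ≈ 0.555913.
d = −(3/4) ln(1 − 4p/3) = −0.75 ln(1 − 0.741217) = −0.75 ln(0.258783)
  = −0.75 × (-1.351765) = 1.013824 substitutions/site.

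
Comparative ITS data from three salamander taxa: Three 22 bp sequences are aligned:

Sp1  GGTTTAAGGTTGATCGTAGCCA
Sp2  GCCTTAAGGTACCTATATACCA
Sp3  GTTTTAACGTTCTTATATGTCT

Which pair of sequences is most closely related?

Sp2 and Sp3

Sp1–Sp2: 10/22 differ, p = 0.455, d = 0.699.
Sp1–Sp3: 10/22 differ, p = 0.455, d = 0.699.
Sp2–Sp3: 8/22 differ, p = 0.364, d = 0.497.
The smallest distance is between Sp2 and Sp3.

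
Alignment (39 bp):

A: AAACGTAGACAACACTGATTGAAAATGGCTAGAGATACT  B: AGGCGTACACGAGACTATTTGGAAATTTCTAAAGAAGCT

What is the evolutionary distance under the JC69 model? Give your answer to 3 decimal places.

0.441

The sequences differ at 13 of 39 sites, so p = 13/39 ≈ 0.333333.
d = −(3/4) ln(1 − 4p/3) = −0.75 ln(1 − 0.444444) = −0.75 ln(0.555556)
  = −0.75 × (-0.587786) = 0.440840 substitutions/site.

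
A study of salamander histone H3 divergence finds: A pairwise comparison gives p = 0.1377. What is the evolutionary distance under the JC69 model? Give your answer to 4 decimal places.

d = −(3/4) ln(1 − 4p/3) = −0.75 ln(1 − 0.1836) = −0.75 ln(0.8164)
  = −0.75 × (-0.202851) = 0.152138 substitutions/site.

0.1521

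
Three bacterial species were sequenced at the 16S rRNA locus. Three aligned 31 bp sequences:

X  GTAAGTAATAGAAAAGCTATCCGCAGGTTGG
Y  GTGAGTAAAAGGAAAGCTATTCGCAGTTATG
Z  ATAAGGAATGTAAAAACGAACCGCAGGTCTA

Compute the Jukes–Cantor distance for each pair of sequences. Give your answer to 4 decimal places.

d(X,Y) = 0.2687, d(X,Z) = 0.4217, d(Y,Z) = 0.6913

X–Y: 7/31 sites differ → p ≈ 0.225806, d = −0.75 ln(1 − 0.301075) = 0.268659 ≈ 0.2687.
X–Z: 10/31 sites differ → p ≈ 0.322581, d = −0.75 ln(1 − 0.430108) = 0.421731 ≈ 0.4217.
Y–Z: 14/31 sites differ → p ≈ 0.451613, d = −0.75 ln(1 − 0.602151) = 0.691262 ≈ 0.6913.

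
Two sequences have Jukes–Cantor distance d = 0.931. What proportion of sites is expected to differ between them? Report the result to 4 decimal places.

p = (3/4)(1 − e^(−4d/3)) = 0.75 × (1 − e^(-1.241333)) = 0.75 × (1 − 0.288999) = 0.533251.

0.5333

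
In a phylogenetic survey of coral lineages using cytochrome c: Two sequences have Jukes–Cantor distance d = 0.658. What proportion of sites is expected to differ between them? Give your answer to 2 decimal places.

0.44

p = (3/4)(1 − e^(−4d/3)) = 0.75 × (1 − e^(-0.877333)) = 0.75 × (1 − 0.415891) = 0.438082.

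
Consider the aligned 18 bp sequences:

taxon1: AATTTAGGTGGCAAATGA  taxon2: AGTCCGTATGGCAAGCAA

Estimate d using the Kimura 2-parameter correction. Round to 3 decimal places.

Of 18 sites, 8 differences are transitions and 1 are transversions, so P = 8/18 ≈ 0.444444 and Q = 1/18 ≈ 0.055556.
Under the Kimura two-parameter model, d = −½ ln(1 − 2P − Q) − ¼ ln(1 − 2Q).
1 − 2P − Q = 0.055556, giving −½ ln(0.055556) = 1.445182.
1 − 2Q = 0.888888, giving −¼ ln(0.888888) = 0.029446.
d = 1.445182 + 0.029446 = 1.474628.

1.475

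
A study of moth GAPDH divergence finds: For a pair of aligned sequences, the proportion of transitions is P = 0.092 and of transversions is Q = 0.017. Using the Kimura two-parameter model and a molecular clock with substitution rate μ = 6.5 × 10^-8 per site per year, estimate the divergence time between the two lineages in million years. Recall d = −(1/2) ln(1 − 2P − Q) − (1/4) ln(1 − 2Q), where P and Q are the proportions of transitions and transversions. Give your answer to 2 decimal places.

0.93

Under the Kimura two-parameter model, d = −½ ln(1 − 2P − Q) − ¼ ln(1 − 2Q).
1 − 2P − Q = 0.799, giving −½ ln(0.799) = 0.112197.
1 − 2Q = 0.966, giving −¼ ln(0.966) = 0.008648.
d = 0.112197 + 0.008648 = 0.120845.
Under a molecular clock d = 2μt, so t = d/(2μ) = 0.120845 / (2 × 6.5 × 10^-8) = 0.93 million years.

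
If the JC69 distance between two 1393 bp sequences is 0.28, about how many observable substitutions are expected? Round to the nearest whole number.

Invert JC69: p = (3/4)(1 − e^(−4d/3)) = 0.75 × (1 − e^(-0.373333)) = 0.75 × (1 − 0.688436) = 0.233673.
Expected differing sites = pL ≈ 0.233673 × 1393 = 325.506489 ≈ 326.

326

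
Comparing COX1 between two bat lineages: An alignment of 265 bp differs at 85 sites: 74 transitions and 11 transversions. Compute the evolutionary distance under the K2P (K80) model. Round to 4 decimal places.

0.4798

P = 74/265 ≈ 0.279245 and Q = 11/265 ≈ 0.041509.
Under the Kimura two-parameter model, d = −½ ln(1 − 2P − Q) − ¼ ln(1 − 2Q).
1 − 2P − Q = 0.400001, giving −½ ln(0.400001) = 0.458144.
1 − 2Q = 0.916982, giving −¼ ln(0.916982) = 0.021667.
d = 0.458144 + 0.021667 = 0.479811.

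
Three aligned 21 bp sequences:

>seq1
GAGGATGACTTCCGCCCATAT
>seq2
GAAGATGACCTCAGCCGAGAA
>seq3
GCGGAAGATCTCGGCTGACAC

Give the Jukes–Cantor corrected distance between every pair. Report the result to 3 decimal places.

seq1–seq2: 6/21 sites differ → p ≈ 0.285714, d = −0.75 ln(1 − 0.380952) = 0.359679 ≈ 0.360.
seq1–seq3: 9/21 sites differ → p ≈ 0.428571, d = −0.75 ln(1 − 0.571428) = 0.635472 ≈ 0.635.
seq2–seq3: 8/21 sites differ → p ≈ 0.380952, d = −0.75 ln(1 − 0.507936) = 0.531860 ≈ 0.532.

d(seq1,seq2) = 0.360, d(seq1,seq3) = 0.635, d(seq2,seq3) = 0.532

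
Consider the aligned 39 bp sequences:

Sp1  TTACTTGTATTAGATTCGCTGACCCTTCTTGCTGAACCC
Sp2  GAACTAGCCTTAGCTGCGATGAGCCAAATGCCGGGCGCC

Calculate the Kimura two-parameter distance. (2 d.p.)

0.79

Of 39 sites, 2 differences are transitions and 16 are transversions, so P = 2/39 ≈ 0.051282 and Q = 16/39 ≈ 0.410256.
Under the Kimura two-parameter model, d = −½ ln(1 − 2P − Q) − ¼ ln(1 − 2Q).
1 − 2P − Q = 0.48718, giving −½ ln(0.48718) = 0.359561.
1 − 2Q = 0.179488, giving −¼ ln(0.179488) = 0.429412.
d = 0.359561 + 0.429412 = 0.788973.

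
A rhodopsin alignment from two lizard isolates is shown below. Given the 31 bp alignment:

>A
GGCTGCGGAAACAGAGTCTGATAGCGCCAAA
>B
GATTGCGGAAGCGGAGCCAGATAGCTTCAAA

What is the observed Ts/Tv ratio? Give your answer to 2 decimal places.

Transitions are A↔G and C↔T; transversions are all other mismatches.
Transitions: 6. Transversions: 2.
R = 6/2 = 3.00.

3.00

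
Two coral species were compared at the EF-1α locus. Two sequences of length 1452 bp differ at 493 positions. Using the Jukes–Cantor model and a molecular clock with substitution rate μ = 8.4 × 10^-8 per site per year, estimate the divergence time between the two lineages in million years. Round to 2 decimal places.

2.69

p = 493/1452 ≈ 0.339532.
d = −(3/4) ln(1 − 4p/3) = −0.75 ln(1 − 0.452709) = −0.75 ln(0.547291)
  = −0.75 × (-0.602775) = 0.452081 substitutions/site.
Under a molecular clock d = 2μt, so t = d/(2μ) = 0.452081 / (2 × 8.4 × 10^-8) = 2.69 million years.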